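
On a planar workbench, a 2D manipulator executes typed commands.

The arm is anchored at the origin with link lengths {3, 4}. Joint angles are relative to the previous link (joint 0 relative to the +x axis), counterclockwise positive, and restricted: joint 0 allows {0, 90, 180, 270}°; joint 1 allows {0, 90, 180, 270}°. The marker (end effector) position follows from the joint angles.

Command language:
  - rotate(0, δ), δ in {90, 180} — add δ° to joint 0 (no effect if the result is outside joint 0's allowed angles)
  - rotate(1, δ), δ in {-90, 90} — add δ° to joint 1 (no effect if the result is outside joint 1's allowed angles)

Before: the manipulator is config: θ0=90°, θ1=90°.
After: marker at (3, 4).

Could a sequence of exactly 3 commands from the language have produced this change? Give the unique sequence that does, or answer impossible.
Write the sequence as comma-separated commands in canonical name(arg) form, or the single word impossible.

begin: config: θ0=90°, θ1=90°
[1] after rotate(0, 90): config: θ0=180°, θ1=90°
[2] after rotate(0, 90): config: θ0=270°, θ1=90°
[3] after rotate(0, 90): config: θ0=0°, θ1=90°
no rival 3-sequence matches.

rotate(0, 90), rotate(0, 90), rotate(0, 90)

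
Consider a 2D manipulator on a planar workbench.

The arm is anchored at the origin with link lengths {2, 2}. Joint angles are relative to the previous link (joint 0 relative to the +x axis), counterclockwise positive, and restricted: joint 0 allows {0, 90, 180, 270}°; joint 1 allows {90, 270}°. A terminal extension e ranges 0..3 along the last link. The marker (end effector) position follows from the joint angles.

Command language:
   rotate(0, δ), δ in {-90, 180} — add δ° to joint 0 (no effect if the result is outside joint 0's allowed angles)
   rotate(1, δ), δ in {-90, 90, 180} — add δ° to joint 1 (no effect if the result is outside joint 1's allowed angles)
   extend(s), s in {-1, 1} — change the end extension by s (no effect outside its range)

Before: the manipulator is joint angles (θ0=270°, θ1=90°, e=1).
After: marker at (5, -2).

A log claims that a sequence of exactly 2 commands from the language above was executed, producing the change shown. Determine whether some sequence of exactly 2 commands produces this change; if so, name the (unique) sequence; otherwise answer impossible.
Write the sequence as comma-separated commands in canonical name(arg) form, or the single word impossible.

extend(1), extend(1)

from: joint angles (θ0=270°, θ1=90°, e=1)
[1] after extend(1): joint angles (θ0=270°, θ1=90°, e=2)
[2] after extend(1): joint angles (θ0=270°, θ1=90°, e=3)
no other 2-command option fits: unique.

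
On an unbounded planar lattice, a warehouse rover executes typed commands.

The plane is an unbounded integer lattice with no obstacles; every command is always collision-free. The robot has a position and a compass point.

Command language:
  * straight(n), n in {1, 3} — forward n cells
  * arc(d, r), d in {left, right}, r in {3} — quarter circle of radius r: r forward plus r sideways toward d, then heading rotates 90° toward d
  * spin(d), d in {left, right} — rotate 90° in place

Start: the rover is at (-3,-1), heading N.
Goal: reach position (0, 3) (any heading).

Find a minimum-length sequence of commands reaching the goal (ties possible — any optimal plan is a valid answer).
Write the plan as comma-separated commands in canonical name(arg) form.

start: at (-3,-1), heading N
1. straight(1) → at (-3,0), heading N
2. arc(right, 3) → at (0,3), heading E
shorter routes all fall short; 2 is best.

straight(1), arc(right, 3)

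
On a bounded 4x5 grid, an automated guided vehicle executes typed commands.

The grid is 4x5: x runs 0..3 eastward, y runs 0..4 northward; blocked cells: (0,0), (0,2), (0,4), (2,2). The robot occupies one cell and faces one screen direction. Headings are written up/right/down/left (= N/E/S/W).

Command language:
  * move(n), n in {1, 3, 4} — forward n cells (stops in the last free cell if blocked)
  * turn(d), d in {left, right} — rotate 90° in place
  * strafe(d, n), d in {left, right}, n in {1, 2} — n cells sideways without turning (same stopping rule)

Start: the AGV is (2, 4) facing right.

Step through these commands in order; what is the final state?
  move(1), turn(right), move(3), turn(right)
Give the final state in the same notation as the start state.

t0: (2, 4) facing right
t=1 move(1) ⇒ (3, 4) facing right
t=2 turn(right) ⇒ (3, 4) facing down
t=3 move(3) ⇒ (3, 1) facing down
t=4 turn(right) ⇒ (3, 1) facing left

(3, 1) facing left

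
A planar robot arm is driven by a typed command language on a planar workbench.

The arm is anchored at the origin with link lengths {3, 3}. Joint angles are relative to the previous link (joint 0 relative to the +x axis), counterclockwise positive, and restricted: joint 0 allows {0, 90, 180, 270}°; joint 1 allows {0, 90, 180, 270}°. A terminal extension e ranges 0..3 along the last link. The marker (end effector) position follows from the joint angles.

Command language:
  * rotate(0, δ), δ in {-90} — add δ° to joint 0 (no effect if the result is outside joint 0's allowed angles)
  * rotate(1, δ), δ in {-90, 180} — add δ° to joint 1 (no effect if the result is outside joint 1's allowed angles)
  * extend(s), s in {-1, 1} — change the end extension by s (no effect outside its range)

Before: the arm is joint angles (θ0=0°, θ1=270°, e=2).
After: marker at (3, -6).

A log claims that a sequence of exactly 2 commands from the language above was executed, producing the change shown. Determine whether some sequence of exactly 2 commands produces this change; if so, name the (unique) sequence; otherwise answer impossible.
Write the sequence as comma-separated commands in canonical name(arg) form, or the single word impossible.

extend(1), extend(1)

start: joint angles (θ0=0°, θ1=270°, e=2)
[1] after extend(1): joint angles (θ0=0°, θ1=270°, e=3)
[2] after extend(1): joint angles (θ0=0°, θ1=270°, e=3)
no other 2-command option fits: unique.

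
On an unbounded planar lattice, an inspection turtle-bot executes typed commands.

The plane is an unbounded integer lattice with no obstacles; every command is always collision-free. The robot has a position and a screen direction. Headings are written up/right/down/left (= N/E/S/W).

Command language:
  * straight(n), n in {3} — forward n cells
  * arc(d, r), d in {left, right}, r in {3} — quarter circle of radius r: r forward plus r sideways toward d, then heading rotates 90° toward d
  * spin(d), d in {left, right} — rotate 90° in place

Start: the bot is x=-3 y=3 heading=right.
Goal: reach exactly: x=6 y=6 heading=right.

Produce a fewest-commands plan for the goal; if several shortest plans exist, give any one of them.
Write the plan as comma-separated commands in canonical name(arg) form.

initial: x=-3 y=3 heading=right
[1] after arc(right, 3): x=0 y=0 heading=down
[2] after spin(left): x=0 y=0 heading=right
[3] after arc(left, 3): x=3 y=3 heading=up
[4] after arc(right, 3): x=6 y=6 heading=right
no 3-step plan works, so 4 is optimal.

arc(right, 3), spin(left), arc(left, 3), arc(right, 3)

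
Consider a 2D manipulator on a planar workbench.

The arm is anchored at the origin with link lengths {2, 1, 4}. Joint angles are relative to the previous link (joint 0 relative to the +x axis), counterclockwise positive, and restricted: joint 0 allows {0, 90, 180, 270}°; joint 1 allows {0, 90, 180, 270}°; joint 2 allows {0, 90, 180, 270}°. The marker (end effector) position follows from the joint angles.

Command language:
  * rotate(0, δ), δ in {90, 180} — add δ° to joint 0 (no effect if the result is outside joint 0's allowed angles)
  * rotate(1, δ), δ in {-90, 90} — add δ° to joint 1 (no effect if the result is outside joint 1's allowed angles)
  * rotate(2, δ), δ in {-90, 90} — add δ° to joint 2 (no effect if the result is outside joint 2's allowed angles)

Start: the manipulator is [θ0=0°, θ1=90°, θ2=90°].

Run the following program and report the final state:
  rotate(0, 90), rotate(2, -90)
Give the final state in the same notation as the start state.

t0: [θ0=0°, θ1=90°, θ2=90°]
t=1 rotate(0, 90) ⇒ [θ0=90°, θ1=90°, θ2=90°]
t=2 rotate(2, -90) ⇒ [θ0=90°, θ1=90°, θ2=0°]

[θ0=90°, θ1=90°, θ2=0°]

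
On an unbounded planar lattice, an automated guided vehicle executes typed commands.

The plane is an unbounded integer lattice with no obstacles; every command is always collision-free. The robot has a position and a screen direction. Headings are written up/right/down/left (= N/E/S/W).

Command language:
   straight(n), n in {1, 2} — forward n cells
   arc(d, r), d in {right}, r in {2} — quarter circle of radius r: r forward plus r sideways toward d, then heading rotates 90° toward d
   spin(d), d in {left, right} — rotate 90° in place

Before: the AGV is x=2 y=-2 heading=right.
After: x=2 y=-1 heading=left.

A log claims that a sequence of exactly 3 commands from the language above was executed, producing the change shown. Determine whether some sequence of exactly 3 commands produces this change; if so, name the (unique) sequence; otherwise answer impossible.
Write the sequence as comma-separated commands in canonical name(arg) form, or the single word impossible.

key: cell and facing (now W) both changed — the 3 commands mix motion and turning
start: x=2 y=-2 heading=right
1. spin(left) → x=2 y=-2 heading=up
2. straight(1) → x=2 y=-1 heading=up
3. spin(left) → x=2 y=-1 heading=left
no rival 3-sequence matches.

spin(left), straight(1), spin(left)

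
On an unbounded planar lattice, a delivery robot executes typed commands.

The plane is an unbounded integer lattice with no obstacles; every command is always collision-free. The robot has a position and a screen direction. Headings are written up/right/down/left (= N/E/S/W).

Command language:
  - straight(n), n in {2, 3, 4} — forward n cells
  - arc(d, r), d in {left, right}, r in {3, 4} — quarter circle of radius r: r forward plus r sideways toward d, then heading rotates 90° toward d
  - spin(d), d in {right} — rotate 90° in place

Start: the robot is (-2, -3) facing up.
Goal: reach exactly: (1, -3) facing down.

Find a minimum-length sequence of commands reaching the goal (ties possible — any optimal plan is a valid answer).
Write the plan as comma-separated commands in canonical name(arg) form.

from: (-2, -3) facing up
[1] after spin(right): (-2, -3) facing right
[2] after straight(3): (1, -3) facing right
[3] after spin(right): (1, -3) facing down
minimal: 3 command(s), checked below 3.

spin(right), straight(3), spin(right)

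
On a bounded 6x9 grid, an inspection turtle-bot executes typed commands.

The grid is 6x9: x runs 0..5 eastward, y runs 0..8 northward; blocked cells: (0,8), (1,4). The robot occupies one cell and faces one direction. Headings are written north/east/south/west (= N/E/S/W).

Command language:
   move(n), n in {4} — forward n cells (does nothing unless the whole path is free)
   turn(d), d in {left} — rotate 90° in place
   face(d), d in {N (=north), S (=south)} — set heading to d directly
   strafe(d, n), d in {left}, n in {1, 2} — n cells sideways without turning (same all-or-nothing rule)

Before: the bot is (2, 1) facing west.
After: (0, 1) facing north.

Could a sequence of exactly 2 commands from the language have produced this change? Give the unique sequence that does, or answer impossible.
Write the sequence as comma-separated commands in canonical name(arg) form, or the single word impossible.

face(N), strafe(left, 2)

key: position moved to (0,1) AND the heading swung to N — translation plus rotation needed
from: (2, 1) facing west
t=1 face(N) ⇒ (2, 1) facing north
t=2 strafe(left, 2) ⇒ (0, 1) facing north
no other 2-command option fits: unique.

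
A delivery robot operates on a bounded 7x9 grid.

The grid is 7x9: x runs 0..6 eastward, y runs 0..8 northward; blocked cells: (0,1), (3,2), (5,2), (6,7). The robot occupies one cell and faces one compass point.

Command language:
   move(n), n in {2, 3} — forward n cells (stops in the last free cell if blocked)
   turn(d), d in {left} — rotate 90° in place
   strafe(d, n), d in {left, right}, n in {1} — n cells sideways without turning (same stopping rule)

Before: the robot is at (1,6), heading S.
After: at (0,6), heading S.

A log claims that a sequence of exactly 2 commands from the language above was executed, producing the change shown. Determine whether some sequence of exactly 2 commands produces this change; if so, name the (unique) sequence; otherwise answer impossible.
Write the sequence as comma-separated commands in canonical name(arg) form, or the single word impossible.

strafe(right, 1), strafe(right, 1)

key: the second strafe(right, 1) runs into the grid edge before its full distance
start: at (1,6), heading S
[1] after strafe(right, 1): at (0,6), heading S
[2] after strafe(right, 1): at (0,6), heading S
no other 2-command option fits: unique.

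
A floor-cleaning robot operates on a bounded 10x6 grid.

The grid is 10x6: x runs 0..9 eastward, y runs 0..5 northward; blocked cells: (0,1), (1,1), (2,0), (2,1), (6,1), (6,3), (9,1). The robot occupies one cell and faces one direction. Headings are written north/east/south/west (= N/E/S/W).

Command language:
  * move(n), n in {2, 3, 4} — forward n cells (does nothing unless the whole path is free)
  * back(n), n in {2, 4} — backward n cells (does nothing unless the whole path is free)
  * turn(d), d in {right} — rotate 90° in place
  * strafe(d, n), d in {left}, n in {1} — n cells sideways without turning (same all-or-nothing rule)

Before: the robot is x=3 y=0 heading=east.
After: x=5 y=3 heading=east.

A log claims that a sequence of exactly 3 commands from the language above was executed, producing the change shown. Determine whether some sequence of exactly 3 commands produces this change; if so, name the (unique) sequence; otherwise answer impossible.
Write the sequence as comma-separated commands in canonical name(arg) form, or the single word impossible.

checked all 3-command options: none fits.

impossible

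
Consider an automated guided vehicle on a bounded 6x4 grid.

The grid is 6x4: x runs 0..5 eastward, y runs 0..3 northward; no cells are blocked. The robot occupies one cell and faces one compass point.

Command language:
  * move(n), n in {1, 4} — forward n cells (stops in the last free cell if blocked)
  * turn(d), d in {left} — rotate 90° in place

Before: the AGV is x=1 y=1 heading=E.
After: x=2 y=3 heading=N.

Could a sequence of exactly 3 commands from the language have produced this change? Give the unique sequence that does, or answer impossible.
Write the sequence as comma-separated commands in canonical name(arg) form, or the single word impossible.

move(1), turn(left), move(4)

key: order matters: swapping move(1) and move(4) lands elsewhere
start: x=1 y=1 heading=E
t=1 move(1) ⇒ x=2 y=1 heading=E
t=2 turn(left) ⇒ x=2 y=1 heading=N
t=3 move(4) ⇒ x=2 y=3 heading=N
no other 3-command option fits: unique.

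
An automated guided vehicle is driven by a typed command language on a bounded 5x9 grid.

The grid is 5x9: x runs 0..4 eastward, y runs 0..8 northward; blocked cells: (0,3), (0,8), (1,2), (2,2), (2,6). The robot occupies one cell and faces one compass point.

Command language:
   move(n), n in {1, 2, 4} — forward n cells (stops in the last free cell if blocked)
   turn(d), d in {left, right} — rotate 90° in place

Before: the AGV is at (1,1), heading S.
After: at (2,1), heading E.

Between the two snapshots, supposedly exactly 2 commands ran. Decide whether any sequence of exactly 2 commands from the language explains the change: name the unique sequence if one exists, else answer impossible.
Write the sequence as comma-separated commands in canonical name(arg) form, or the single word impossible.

key: running move(1) before turn(left) would end elsewhere — order is forced
begin: at (1,1), heading S
step 1 (turn(left)): at (1,1), heading E
step 2 (move(1)): at (2,1), heading E
no other 2-command option fits: unique.

turn(left), move(1)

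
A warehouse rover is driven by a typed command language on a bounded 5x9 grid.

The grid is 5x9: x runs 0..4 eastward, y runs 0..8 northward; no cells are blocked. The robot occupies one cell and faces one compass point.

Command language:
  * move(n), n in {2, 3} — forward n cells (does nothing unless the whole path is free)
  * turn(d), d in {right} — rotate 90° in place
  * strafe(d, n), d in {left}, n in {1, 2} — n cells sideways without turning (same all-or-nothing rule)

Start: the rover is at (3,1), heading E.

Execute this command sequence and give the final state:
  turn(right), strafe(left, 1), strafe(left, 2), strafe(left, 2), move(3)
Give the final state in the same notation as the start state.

from: at (3,1), heading E
1. turn(right) → at (3,1), heading S
2. strafe(left, 1) → at (4,1), heading S
3. strafe(left, 2) → at (4,1), heading S
4. strafe(left, 2) → at (4,1), heading S
5. move(3) → at (4,1), heading S

at (4,1), heading S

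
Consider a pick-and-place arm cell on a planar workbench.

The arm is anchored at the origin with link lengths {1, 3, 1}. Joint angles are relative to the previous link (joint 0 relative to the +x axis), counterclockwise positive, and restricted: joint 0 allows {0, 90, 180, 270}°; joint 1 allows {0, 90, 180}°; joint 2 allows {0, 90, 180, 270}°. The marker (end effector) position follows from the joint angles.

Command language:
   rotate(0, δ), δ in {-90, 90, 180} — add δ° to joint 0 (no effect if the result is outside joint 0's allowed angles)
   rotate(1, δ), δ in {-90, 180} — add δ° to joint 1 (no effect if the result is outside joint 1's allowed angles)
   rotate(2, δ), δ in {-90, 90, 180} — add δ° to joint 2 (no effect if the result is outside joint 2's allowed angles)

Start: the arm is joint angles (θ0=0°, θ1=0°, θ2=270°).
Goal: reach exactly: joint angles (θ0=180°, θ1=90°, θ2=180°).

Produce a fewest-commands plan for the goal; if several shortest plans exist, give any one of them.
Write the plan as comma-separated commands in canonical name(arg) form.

rotate(1, 180), rotate(1, -90), rotate(2, -90), rotate(0, 180)

begin: joint angles (θ0=0°, θ1=0°, θ2=270°)
step 1 (rotate(1, 180)): joint angles (θ0=0°, θ1=180°, θ2=270°)
step 2 (rotate(1, -90)): joint angles (θ0=0°, θ1=90°, θ2=270°)
step 3 (rotate(2, -90)): joint angles (θ0=0°, θ1=90°, θ2=180°)
step 4 (rotate(0, 180)): joint angles (θ0=180°, θ1=90°, θ2=180°)
shorter routes all fall short; 4 is best.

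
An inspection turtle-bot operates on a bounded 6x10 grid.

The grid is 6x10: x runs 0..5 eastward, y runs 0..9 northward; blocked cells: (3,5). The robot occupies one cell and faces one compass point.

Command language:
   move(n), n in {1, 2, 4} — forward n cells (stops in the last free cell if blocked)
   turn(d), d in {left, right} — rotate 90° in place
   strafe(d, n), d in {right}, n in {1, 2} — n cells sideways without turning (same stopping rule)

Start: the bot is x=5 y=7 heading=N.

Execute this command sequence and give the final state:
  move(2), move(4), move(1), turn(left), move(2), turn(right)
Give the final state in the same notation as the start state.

x=3 y=9 heading=N

begin: x=5 y=7 heading=N
1. move(2) → x=5 y=9 heading=N
2. move(4) → x=5 y=9 heading=N
3. move(1) → x=5 y=9 heading=N
4. turn(left) → x=5 y=9 heading=W
5. move(2) → x=3 y=9 heading=W
6. turn(right) → x=3 y=9 heading=N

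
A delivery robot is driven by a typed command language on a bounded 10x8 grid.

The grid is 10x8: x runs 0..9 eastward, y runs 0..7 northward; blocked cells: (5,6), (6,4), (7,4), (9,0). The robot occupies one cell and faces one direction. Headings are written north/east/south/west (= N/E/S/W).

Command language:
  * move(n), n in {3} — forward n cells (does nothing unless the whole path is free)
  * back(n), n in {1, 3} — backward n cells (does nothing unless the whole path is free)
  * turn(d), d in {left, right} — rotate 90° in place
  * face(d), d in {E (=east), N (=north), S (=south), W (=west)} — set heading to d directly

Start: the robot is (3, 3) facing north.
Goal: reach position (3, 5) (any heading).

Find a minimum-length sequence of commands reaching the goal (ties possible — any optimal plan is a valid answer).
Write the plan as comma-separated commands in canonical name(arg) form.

initial: (3, 3) facing north
t=1 back(1) ⇒ (3, 2) facing north
t=2 move(3) ⇒ (3, 5) facing north
minimal: 2 command(s), checked below 2.

back(1), move(3)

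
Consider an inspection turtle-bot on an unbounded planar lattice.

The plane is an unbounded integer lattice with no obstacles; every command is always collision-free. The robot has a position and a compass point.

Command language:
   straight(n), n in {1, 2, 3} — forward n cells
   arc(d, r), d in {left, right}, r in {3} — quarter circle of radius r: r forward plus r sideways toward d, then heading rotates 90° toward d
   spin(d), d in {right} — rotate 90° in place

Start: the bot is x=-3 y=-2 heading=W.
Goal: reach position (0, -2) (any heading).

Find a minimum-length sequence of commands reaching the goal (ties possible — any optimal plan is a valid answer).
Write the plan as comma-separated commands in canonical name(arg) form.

initial: x=-3 y=-2 heading=W
1. spin(right) → x=-3 y=-2 heading=N
2. spin(right) → x=-3 y=-2 heading=E
3. straight(3) → x=0 y=-2 heading=E
shorter routes all fall short; 3 is best.

spin(right), spin(right), straight(3)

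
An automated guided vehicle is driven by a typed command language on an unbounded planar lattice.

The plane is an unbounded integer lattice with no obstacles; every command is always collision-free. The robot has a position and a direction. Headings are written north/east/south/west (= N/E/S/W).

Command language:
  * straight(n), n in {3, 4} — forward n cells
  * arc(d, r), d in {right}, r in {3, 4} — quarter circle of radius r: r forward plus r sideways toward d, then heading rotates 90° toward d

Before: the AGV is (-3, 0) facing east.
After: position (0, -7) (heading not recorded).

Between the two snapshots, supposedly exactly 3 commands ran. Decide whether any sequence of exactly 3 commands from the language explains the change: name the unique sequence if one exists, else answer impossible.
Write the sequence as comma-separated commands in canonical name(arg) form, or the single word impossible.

straight(4), arc(right, 3), arc(right, 4)

key: order matters: swapping straight(4) and arc(right, 4) lands elsewhere
start: (-3, 0) facing east
1. straight(4) → (1, 0) facing east
2. arc(right, 3) → (4, -3) facing south
3. arc(right, 4) → (0, -7) facing west
no rival 3-sequence matches.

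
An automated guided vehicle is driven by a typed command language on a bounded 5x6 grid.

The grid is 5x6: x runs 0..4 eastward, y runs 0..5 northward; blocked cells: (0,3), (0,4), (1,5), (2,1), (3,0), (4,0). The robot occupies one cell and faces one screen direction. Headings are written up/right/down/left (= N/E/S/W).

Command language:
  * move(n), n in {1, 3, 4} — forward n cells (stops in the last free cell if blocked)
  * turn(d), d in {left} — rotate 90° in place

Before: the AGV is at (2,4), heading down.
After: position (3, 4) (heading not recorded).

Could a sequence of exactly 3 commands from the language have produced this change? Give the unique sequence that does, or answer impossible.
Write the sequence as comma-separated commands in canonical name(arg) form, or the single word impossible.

begin: at (2,4), heading down
t=1 turn(left) ⇒ at (2,4), heading right
t=2 move(1) ⇒ at (3,4), heading right
t=3 turn(left) ⇒ at (3,4), heading up
uniquely the one of 64 3-step routes that fits.

turn(left), move(1), turn(left)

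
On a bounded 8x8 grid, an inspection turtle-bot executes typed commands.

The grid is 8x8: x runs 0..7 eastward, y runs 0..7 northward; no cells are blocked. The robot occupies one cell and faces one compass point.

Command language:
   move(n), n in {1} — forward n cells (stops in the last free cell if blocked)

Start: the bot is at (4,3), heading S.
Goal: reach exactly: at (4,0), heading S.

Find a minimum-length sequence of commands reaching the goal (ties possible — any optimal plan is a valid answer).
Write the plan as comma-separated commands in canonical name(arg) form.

move(1), move(1), move(1)

start: at (4,3), heading S
[1] after move(1): at (4,2), heading S
[2] after move(1): at (4,1), heading S
[3] after move(1): at (4,0), heading S
shorter routes all fall short; 3 is best.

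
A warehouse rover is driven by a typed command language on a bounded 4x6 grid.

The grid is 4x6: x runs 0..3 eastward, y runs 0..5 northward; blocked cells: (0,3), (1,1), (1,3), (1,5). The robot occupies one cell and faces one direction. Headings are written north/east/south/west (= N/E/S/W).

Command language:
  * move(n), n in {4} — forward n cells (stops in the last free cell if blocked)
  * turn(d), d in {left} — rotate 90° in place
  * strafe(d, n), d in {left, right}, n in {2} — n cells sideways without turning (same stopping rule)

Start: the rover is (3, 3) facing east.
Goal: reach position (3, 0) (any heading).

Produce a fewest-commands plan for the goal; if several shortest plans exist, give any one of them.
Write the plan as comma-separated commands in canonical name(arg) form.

initial: (3, 3) facing east
[1] after strafe(right, 2): (3, 1) facing east
[2] after strafe(right, 2): (3, 0) facing east
minimal: 2 command(s), checked below 2.

strafe(right, 2), strafe(right, 2)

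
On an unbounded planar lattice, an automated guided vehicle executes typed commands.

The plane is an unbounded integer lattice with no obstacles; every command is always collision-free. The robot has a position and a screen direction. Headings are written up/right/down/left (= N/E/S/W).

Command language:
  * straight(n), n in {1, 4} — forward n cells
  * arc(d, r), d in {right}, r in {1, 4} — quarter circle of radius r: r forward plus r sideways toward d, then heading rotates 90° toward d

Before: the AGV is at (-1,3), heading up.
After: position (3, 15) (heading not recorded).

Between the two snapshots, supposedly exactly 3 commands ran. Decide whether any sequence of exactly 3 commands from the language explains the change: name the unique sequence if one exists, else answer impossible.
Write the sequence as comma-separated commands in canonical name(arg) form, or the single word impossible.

straight(4), straight(4), arc(right, 4)

key: running arc(right, 4) before straight(4) would end elsewhere — order is forced
from: at (-1,3), heading up
step 1 (straight(4)): at (-1,7), heading up
step 2 (straight(4)): at (-1,11), heading up
step 3 (arc(right, 4)): at (3,15), heading right
all 64 alternatives checked — unique.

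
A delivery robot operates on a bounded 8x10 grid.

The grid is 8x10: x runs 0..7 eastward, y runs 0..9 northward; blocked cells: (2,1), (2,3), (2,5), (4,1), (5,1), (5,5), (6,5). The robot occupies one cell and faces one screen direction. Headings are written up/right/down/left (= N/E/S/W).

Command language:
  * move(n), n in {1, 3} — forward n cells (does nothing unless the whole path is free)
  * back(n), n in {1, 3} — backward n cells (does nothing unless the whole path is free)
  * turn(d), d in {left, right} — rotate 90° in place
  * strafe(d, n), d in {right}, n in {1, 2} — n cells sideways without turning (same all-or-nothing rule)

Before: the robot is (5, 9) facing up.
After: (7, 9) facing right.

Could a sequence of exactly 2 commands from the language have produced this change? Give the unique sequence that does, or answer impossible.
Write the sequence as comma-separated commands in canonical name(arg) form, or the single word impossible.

strafe(right, 2), turn(right)

key: position moved to (7,9) AND the heading swung to E — translation plus rotation needed
t0: (5, 9) facing up
step 1 (strafe(right, 2)): (7, 9) facing up
step 2 (turn(right)): (7, 9) facing right
all 64 alternatives checked — unique.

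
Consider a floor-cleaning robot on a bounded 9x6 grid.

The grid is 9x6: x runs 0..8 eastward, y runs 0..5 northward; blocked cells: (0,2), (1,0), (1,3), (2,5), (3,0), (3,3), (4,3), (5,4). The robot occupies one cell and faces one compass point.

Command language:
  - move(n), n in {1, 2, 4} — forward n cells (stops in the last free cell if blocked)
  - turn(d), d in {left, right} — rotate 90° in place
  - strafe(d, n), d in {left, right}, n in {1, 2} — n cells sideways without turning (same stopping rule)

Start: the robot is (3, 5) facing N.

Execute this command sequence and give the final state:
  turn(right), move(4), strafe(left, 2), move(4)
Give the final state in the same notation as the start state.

from: (3, 5) facing N
t=1 turn(right) ⇒ (3, 5) facing E
t=2 move(4) ⇒ (7, 5) facing E
t=3 strafe(left, 2) ⇒ (7, 5) facing E
t=4 move(4) ⇒ (8, 5) facing E

(8, 5) facing E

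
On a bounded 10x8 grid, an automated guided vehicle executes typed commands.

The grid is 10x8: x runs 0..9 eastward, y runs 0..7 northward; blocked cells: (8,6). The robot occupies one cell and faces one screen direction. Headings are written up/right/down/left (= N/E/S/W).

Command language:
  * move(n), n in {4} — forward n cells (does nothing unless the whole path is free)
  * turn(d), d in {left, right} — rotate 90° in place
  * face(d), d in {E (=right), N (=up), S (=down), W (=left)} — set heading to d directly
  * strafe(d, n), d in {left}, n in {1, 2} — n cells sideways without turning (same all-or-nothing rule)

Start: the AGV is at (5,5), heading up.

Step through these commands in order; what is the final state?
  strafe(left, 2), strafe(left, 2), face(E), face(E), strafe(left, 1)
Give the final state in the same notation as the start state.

at (1,6), heading right

from: at (5,5), heading up
[1] after strafe(left, 2): at (3,5), heading up
[2] after strafe(left, 2): at (1,5), heading up
[3] after face(E): at (1,5), heading right
[4] after face(E): at (1,5), heading right
[5] after strafe(left, 1): at (1,6), heading right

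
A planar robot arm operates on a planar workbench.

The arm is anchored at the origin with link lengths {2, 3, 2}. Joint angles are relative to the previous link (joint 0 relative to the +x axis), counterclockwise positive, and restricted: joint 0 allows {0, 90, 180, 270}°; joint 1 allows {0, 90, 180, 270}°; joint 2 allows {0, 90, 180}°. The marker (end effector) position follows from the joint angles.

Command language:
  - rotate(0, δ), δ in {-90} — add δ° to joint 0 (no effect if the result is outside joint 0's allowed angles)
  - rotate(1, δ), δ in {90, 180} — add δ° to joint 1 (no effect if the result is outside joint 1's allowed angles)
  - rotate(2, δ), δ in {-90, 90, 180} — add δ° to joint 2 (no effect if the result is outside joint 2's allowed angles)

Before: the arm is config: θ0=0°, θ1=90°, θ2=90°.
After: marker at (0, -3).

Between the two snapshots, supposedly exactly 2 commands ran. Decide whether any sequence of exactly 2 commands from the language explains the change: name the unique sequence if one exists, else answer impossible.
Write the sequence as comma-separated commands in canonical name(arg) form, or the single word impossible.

t0: config: θ0=0°, θ1=90°, θ2=90°
[1] after rotate(0, -90): config: θ0=270°, θ1=90°, θ2=90°
[2] after rotate(0, -90): config: θ0=180°, θ1=90°, θ2=90°
no rival 2-sequence matches.

rotate(0, -90), rotate(0, -90)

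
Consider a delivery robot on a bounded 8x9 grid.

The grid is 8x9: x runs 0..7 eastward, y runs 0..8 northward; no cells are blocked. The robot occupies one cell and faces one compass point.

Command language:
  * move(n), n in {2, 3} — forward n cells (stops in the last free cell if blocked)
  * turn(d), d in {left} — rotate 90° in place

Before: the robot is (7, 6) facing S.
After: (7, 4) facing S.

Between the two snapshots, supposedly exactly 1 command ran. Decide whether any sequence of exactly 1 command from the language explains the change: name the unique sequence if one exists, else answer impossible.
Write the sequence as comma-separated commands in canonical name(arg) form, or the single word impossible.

move(2)

key: heading stays S — the single command does not turn
t0: (7, 6) facing S
t=1 move(2) ⇒ (7, 4) facing S
no other 1-command option fits: unique.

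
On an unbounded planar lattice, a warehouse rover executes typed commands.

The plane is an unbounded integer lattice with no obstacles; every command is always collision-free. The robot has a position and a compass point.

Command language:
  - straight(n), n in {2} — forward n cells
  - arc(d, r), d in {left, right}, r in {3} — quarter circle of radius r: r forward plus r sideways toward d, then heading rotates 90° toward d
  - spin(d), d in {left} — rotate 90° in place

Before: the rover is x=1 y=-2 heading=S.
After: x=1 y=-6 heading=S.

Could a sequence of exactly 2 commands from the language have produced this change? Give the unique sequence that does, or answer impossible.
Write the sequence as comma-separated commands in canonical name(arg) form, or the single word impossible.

key: heading stays S — no command in the sequence turns
t0: x=1 y=-2 heading=S
1. straight(2) → x=1 y=-4 heading=S
2. straight(2) → x=1 y=-6 heading=S
no rival 2-sequence matches.

straight(2), straight(2)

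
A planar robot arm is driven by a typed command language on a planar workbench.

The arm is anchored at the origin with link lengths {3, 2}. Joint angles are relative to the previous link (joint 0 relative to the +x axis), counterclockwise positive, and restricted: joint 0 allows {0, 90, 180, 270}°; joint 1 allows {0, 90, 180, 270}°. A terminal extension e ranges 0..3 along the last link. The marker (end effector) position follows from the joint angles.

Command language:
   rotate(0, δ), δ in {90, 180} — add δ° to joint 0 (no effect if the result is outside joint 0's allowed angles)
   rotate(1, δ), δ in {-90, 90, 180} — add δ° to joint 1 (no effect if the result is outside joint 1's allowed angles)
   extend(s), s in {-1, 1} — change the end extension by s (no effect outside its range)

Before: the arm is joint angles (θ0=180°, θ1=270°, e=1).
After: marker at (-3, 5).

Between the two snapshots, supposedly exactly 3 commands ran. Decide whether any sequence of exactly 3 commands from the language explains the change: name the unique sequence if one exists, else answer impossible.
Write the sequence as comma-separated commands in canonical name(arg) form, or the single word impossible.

t0: joint angles (θ0=180°, θ1=270°, e=1)
1. extend(1) → joint angles (θ0=180°, θ1=270°, e=2)
2. extend(1) → joint angles (θ0=180°, θ1=270°, e=3)
3. extend(1) → joint angles (θ0=180°, θ1=270°, e=3)
all 343 alternatives checked — unique.

extend(1), extend(1), extend(1)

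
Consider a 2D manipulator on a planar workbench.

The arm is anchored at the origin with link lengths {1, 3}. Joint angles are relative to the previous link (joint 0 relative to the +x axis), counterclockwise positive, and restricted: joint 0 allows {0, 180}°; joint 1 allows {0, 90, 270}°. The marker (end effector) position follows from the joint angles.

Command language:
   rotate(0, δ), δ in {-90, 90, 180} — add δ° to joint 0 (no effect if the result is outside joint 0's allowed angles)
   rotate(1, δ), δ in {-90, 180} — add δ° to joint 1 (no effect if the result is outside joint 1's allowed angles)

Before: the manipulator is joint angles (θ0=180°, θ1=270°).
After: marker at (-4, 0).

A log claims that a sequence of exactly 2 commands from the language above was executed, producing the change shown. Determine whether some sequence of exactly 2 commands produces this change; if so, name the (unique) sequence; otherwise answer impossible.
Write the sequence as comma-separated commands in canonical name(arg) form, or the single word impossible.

key: order matters: swapping rotate(1, 180) and rotate(1, -90) lands elsewhere
from: joint angles (θ0=180°, θ1=270°)
step 1 (rotate(1, 180)): joint angles (θ0=180°, θ1=90°)
step 2 (rotate(1, -90)): joint angles (θ0=180°, θ1=0°)
uniquely the one of 25 2-step routes that fits.

rotate(1, 180), rotate(1, -90)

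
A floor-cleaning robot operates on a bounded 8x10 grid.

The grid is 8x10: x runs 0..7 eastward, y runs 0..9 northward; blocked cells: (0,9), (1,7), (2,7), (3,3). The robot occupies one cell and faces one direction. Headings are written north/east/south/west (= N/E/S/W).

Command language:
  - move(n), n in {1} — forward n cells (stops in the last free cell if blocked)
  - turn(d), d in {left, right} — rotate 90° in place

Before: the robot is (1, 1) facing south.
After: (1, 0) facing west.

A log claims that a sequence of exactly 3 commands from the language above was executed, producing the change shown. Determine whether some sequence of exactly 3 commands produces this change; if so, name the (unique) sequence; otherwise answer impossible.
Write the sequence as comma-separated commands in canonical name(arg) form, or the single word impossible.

move(1), move(1), turn(right)

key: order matters: swapping move(1) and turn(right) lands elsewhere
begin: (1, 1) facing south
step 1 (move(1)): (1, 0) facing south
step 2 (move(1)): (1, 0) facing south
step 3 (turn(right)): (1, 0) facing west
no other 3-command option fits: unique.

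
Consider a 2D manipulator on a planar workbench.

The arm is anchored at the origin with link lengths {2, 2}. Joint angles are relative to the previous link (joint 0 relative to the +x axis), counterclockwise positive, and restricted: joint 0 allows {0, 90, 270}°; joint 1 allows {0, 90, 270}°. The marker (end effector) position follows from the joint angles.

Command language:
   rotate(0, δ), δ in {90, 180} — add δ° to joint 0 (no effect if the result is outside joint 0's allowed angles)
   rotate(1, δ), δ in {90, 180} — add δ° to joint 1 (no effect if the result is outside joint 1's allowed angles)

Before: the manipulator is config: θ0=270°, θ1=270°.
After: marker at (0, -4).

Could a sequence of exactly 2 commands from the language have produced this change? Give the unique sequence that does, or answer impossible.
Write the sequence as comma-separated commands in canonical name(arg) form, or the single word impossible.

rotate(1, 90), rotate(1, 180)

key: running rotate(1, 180) before rotate(1, 90) would end elsewhere — order is forced
start: config: θ0=270°, θ1=270°
[1] after rotate(1, 90): config: θ0=270°, θ1=0°
[2] after rotate(1, 180): config: θ0=270°, θ1=0°
no rival 2-sequence matches.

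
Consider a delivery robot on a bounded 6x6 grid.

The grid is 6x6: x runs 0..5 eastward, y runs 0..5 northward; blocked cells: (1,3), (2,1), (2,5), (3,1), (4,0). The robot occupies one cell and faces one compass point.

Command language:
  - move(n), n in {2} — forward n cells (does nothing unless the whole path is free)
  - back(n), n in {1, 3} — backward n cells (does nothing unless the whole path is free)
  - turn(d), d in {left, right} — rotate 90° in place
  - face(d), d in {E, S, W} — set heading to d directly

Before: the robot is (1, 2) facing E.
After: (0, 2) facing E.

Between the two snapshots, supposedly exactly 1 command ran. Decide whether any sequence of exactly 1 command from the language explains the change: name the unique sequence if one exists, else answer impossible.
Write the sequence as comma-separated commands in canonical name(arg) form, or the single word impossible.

key: heading stays E — the single command does not turn
from: (1, 2) facing E
t=1 back(1) ⇒ (0, 2) facing E
all 8 alternatives checked — unique.

back(1)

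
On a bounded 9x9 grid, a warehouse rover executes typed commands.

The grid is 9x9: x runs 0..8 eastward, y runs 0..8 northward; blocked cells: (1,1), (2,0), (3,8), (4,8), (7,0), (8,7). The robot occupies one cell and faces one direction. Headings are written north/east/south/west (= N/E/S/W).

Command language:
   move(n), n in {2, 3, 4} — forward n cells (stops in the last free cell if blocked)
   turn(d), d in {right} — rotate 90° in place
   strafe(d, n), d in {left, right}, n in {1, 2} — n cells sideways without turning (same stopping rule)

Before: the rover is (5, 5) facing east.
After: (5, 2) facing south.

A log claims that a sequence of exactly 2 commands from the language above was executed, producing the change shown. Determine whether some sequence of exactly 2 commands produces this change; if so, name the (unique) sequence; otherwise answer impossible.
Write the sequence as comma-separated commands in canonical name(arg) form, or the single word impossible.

turn(right), move(3)

key: order matters: swapping turn(right) and move(3) lands elsewhere
begin: (5, 5) facing east
[1] after turn(right): (5, 5) facing south
[2] after move(3): (5, 2) facing south
no rival 2-sequence matches.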